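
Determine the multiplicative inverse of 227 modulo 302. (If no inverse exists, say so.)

Run Euclid on (302, 227):
302 = 1·227 + 75
227 = 3·75 + 2
75 = 37·2 + 1
2 = 2·1 + 0
gcd = 1, so the inverse exists. Back-substitute:
1 = 75 − 37·2
1 = −37·227 + 112·75
1 = 112·302 − 149·227
Hence 227⁻¹ ≡ -149 ≡ 153 (mod 302).

153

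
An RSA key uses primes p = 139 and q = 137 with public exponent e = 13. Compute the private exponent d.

φ(n) = (p−1)(q−1) = 138·136 = 18768.
Need d with 13·d ≡ 1 (mod 18768). Apply the extended Euclidean algorithm:
18768 = 1443×13 + 9
13 = 1×9 + 4
9 = 2×4 + 1
4 = 4×1 + 0
Back-substitute:
1 = 9 − 2·4
1 = −2·13 + 3·9
1 = 3·18768 − 4331·13
So 13·(-4331) ≡ 1 (mod 18768), hence d ≡ -4331 ≡ 14437 (mod 18768).

14437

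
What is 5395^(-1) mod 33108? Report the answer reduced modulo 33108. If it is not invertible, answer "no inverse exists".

31807

Apply the Euclidean algorithm to 33108 and 5395:
33108 = 6·5395 + 738
5395 = 7·738 + 229
738 = 3·229 + 51
229 = 4·51 + 25
51 = 2·25 + 1
25 = 25·1 + 0
gcd = 1, so the inverse exists. Back-substitute:
1 = 51 − 2·25
1 = −2·229 + 9·51
1 = 9·738 − 29·229
1 = −29·5395 + 212·738
1 = 212·33108 − 1301·5395
So 5395·(-1301) ≡ 1 (mod 33108), and -1301 ≡ 31807 (mod 33108).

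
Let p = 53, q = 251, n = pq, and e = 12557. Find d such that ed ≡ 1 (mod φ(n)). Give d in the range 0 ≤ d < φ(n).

5693

φ(n) = (p−1)(q−1) = 52·250 = 13000.
Need d with 12557·d ≡ 1 (mod 13000). Apply the extended Euclidean algorithm:
13000 = 1×12557 + 443
12557 = 28×443 + 153
443 = 2×153 + 137
153 = 1×137 + 16
137 = 8×16 + 9
16 = 1×9 + 7
9 = 1×7 + 2
7 = 3×2 + 1
2 = 2×1 + 0
Back-substitute:
1 = 7 − 3·2
1 = −3·9 + 4·7
1 = 4·16 − 7·9
1 = −7·137 + 60·16
1 = 60·153 − 67·137
1 = −67·443 + 194·153
1 = 194·12557 − 5499·443
1 = −5499·13000 + 5693·12557
So 12557·5693 ≡ 1 (mod 13000), hence d = 5693.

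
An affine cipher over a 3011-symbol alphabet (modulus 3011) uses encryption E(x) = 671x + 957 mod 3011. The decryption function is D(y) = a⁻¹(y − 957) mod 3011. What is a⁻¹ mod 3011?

gcd(3011, 671) by repeated division:
3011 = 4×671 + 327
671 = 2×327 + 17
327 = 19×17 + 4
17 = 4×4 + 1
4 = 4×1 + 0
Since gcd(671, 3011) = 1, back-substitute to write 1 as a combination:
1 = 17 − 4·4
1 = −4·327 + 77·17
1 = 77·671 − 158·327
1 = −158·3011 + 709·671
So 671·709 ≡ 1 (mod 3011).

709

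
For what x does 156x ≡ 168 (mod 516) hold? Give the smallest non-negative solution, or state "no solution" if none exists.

11

First find gcd(156, 516):
516 = 3*156 + 48
156 = 3*48 + 12
48 = 4*12 + 0
gcd = 12 and 12 | 168, so solutions exist. Divide through by 12: 13x ≡ 14 (mod 43).
Now find 13⁻¹ mod 43:
43 = 3*13 + 4
13 = 3*4 + 1
4 = 4*1 + 0
Back-substitute:
1 = 13 − 3·4
1 = −3·43 + 10·13
So 13⁻¹ ≡ 10 (mod 43).
Then x ≡ 10·14 ≡ 11 (mod 43); the smallest non-negative solution is x = 11.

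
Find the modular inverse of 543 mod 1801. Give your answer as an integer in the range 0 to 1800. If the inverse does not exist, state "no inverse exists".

gcd(1801, 543) by repeated division:
1801 = 3×543 + 172
543 = 3×172 + 27
172 = 6×27 + 10
27 = 2×10 + 7
10 = 1×7 + 3
7 = 2×3 + 1
3 = 3×1 + 0
The gcd is 1. Working backward:
1 = 7 − 2·3
1 = −2·10 + 3·7
1 = 3·27 − 8·10
1 = −8·172 + 51·27
1 = 51·543 − 161·172
1 = −161·1801 + 534·543
So 543·534 ≡ 1 (mod 1801).

534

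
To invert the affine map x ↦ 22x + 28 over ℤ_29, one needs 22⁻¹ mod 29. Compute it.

Apply the Euclidean algorithm to 29 and 22:
29 = 1×22 + 7
22 = 3×7 + 1
7 = 7×1 + 0
The gcd is 1. Working backward:
1 = 22 − 3·7
1 = −3·29 + 4·22
So 22·4 ≡ 1 (mod 29).

4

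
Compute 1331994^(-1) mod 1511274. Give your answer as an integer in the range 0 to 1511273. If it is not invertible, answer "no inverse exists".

Compute gcd(1331994, 1511274):
1511274 = 1*1331994 + 179280
1331994 = 7*179280 + 77034
179280 = 2*77034 + 25212
77034 = 3*25212 + 1398
25212 = 18*1398 + 48
1398 = 29*48 + 6
48 = 8*6 + 0
Since gcd = 6 > 1, 1331994 is not a unit mod 1511274.

no inverse exists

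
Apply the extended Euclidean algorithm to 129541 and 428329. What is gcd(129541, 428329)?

Apply Euclid's algorithm to 428329 and 129541:
428329 = 3*129541 + 39706
129541 = 3*39706 + 10423
39706 = 3*10423 + 8437
10423 = 1*8437 + 1986
8437 = 4*1986 + 493
1986 = 4*493 + 14
493 = 35*14 + 3
14 = 4*3 + 2
3 = 1*2 + 1
2 = 2*1 + 0
gcd(129541, 428329) = 1.
Back-substituting:
1 = 3 − 2
1 = −14 + 5·3
1 = 5·493 − 176·14
1 = −176·1986 + 709·493
1 = 709·8437 − 3012·1986
1 = −3012·10423 + 3721·8437
1 = 3721·39706 − 14175·10423
1 = −14175·129541 + 46246·39706
1 = 46246·428329 − 152913·129541
So 1 = (46246)·428329 + (-152913)·129541.

1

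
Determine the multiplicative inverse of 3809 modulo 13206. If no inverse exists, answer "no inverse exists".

2999

gcd(13206, 3809) by repeated division:
13206 = 3*3809 + 1779
3809 = 2*1779 + 251
1779 = 7*251 + 22
251 = 11*22 + 9
22 = 2*9 + 4
9 = 2*4 + 1
4 = 4*1 + 0
gcd = 1, so the inverse exists. Back-substitute:
1 = 9 − 2·4
1 = −2·22 + 5·9
1 = 5·251 − 57·22
1 = −57·1779 + 404·251
1 = 404·3809 − 865·1779
1 = −865·13206 + 2999·3809
So 3809·2999 ≡ 1 (mod 13206).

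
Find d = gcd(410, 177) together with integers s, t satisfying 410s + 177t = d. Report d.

1

Repeated division:
410 = 2*177 + 56
177 = 3*56 + 9
56 = 6*9 + 2
9 = 4*2 + 1
2 = 2*1 + 0
gcd(410, 177) = 1.
Back-substituting:
1 = 9 − 4·2
1 = −4·56 + 25·9
1 = 25·177 − 79·56
1 = −79·410 + 183·177
So 1 = (-79)·410 + (183)·177.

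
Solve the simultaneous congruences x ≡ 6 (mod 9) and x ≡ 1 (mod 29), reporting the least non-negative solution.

204

Write x = 6 + 9·k. Then 9·k ≡ 1 − 6 ≡ 24 (mod 29).
Need 9⁻¹ mod 29. Extended Euclid on (29, 9):
29 = 3·9 + 2
9 = 4·2 + 1
2 = 2·1 + 0
Back-substitute:
1 = 9 − 4·2
1 = −4·29 + 13·9
9⁻¹ ≡ 13 (mod 29), so k ≡ 13·24 ≡ 22 (mod 29).
x = 6 + 9·22 = 204.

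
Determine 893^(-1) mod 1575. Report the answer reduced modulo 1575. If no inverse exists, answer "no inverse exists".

1157

Run Euclid on (1575, 893):
1575 = 1×893 + 682
893 = 1×682 + 211
682 = 3×211 + 49
211 = 4×49 + 15
49 = 3×15 + 4
15 = 3×4 + 3
4 = 1×3 + 1
3 = 3×1 + 0
The gcd is 1. Working backward:
1 = 4 − 3
1 = −15 + 4·4
1 = 4·49 − 13·15
1 = −13·211 + 56·49
1 = 56·682 − 181·211
1 = −181·893 + 237·682
1 = 237·1575 − 418·893
Hence 893⁻¹ ≡ -418 ≡ 1157 (mod 1575).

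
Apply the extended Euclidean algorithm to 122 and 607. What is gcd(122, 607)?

1

Repeated division:
607 = 4·122 + 119
122 = 1·119 + 3
119 = 39·3 + 2
3 = 1·2 + 1
2 = 2·1 + 0
gcd(122, 607) = 1.
Working backward:
1 = 3 − 2
1 = −119 + 40·3
1 = 40·122 − 41·119
1 = −41·607 + 204·122
So 1 = (-41)·607 + (204)·122.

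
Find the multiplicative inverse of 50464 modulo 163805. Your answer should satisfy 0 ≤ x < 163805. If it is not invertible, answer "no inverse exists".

23199

Run Euclid on (163805, 50464):
163805 = 3×50464 + 12413
50464 = 4×12413 + 812
12413 = 15×812 + 233
812 = 3×233 + 113
233 = 2×113 + 7
113 = 16×7 + 1
7 = 7×1 + 0
The gcd is 1. Working backward:
1 = 113 − 16·7
1 = −16·233 + 33·113
1 = 33·812 − 115·233
1 = −115·12413 + 1758·812
1 = 1758·50464 − 7147·12413
1 = −7147·163805 + 23199·50464
So 50464·23199 ≡ 1 (mod 163805).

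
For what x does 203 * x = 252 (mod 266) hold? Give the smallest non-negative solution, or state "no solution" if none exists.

First find gcd(203, 266):
266 = 1×203 + 63
203 = 3×63 + 14
63 = 4×14 + 7
14 = 2×7 + 0
gcd = 7 and 7 | 252, so solutions exist. Divide through by 7: 29x ≡ 36 (mod 38).
Now find 29⁻¹ mod 38:
38 = 1·29 + 9
29 = 3·9 + 2
9 = 4·2 + 1
2 = 2·1 + 0
Back-substitute:
1 = 9 − 4·2
1 = −4·29 + 13·9
1 = 13·38 − 17·29
So 29·(-17) ≡ 1 (mod 38), i.e. 29⁻¹ ≡ 21.
Then x ≡ 21·36 ≡ 34 (mod 38); the smallest non-negative solution is x = 34.

34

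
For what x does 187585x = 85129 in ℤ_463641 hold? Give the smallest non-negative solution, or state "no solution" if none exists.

First find gcd(187585, 463641):
463641 = 2×187585 + 88471
187585 = 2×88471 + 10643
88471 = 8×10643 + 3327
10643 = 3×3327 + 662
3327 = 5×662 + 17
662 = 38×17 + 16
17 = 1×16 + 1
16 = 16×1 + 0
gcd = 1, so a unique solution mod 463641 exists.
Back-substitute for the Bézout coefficients:
1 = 17 − 16
1 = −662 + 39·17
1 = 39·3327 − 196·662
1 = −196·10643 + 627·3327
1 = 627·88471 − 5212·10643
1 = −5212·187585 + 11051·88471
1 = 11051·463641 − 27314·187585
So 187585·(-27314) ≡ 1 (mod 463641), giving 187585⁻¹ ≡ 436327.
x ≡ 187585⁻¹·85129 ≡ 436327·85129 ≡ 409750 (mod 463641).

409750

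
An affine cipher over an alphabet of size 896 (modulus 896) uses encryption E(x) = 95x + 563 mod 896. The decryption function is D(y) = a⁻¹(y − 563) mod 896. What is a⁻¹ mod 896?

Apply the Euclidean algorithm to 896 and 95:
896 = 9*95 + 41
95 = 2*41 + 13
41 = 3*13 + 2
13 = 6*2 + 1
2 = 2*1 + 0
gcd = 1, so the inverse exists. Back-substitute:
1 = 13 − 6·2
1 = −6·41 + 19·13
1 = 19·95 − 44·41
1 = −44·896 + 415·95
So 95·415 ≡ 1 (mod 896).

415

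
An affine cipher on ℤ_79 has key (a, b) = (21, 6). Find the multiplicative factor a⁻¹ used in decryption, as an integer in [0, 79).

Apply the Euclidean algorithm to 79 and 21:
79 = 3×21 + 16
21 = 1×16 + 5
16 = 3×5 + 1
5 = 5×1 + 0
Since gcd(21, 79) = 1, back-substitute to write 1 as a combination:
1 = 16 − 3·5
1 = −3·21 + 4·16
1 = 4·79 − 15·21
Thus 21·(-15) ≡ 1 (mod 79); reducing, -15 mod 79 = 64.

64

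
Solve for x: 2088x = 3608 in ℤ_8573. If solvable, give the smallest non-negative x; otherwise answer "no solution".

First find gcd(2088, 8573):
8573 = 4×2088 + 221
2088 = 9×221 + 99
221 = 2×99 + 23
99 = 4×23 + 7
23 = 3×7 + 2
7 = 3×2 + 1
2 = 2×1 + 0
gcd = 1, so a unique solution mod 8573 exists.
Back-substitute for the Bézout coefficients:
1 = 7 − 3·2
1 = −3·23 + 10·7
1 = 10·99 − 43·23
1 = −43·221 + 96·99
1 = 96·2088 − 907·221
1 = −907·8573 + 3724·2088
So 2088·(3724) ≡ 1 (mod 8573), giving 2088⁻¹ ≡ 3724.
x ≡ 2088⁻¹·3608 ≡ 3724·3608 ≡ 2301 (mod 8573).

2301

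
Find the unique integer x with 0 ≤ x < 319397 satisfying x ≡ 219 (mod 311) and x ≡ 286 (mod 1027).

Write x = 219 + 311·k. Then 311·k ≡ 286 − 219 ≡ 67 (mod 1027).
Need 311⁻¹ mod 1027. Extended Euclid on (1027, 311):
1027 = 3×311 + 94
311 = 3×94 + 29
94 = 3×29 + 7
29 = 4×7 + 1
7 = 7×1 + 0
Back-substitute:
1 = 29 − 4·7
1 = −4·94 + 13·29
1 = 13·311 − 43·94
1 = −43·1027 + 142·311
311⁻¹ ≡ 142 (mod 1027), so k ≡ 142·67 ≡ 271 (mod 1027).
x = 219 + 311·271 = 84500.

84500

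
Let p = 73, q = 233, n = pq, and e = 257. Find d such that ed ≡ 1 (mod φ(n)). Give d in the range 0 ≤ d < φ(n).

φ(n) = (p−1)(q−1) = 72·232 = 16704.
Need d with 257·d ≡ 1 (mod 16704). Apply the extended Euclidean algorithm:
16704 = 64·257 + 256
257 = 1·256 + 1
256 = 256·1 + 0
Back-substitute:
1 = 257 − 256
1 = −16704 + 65·257
So 257·65 ≡ 1 (mod 16704), hence d = 65.

65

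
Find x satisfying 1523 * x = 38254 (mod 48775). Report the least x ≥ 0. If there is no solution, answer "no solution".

First find gcd(1523, 48775):
48775 = 32×1523 + 39
1523 = 39×39 + 2
39 = 19×2 + 1
2 = 2×1 + 0
gcd = 1, so a unique solution mod 48775 exists.
Back-substitute for the Bézout coefficients:
1 = 39 − 19·2
1 = −19·1523 + 742·39
1 = 742·48775 − 23763·1523
So 1523·(-23763) ≡ 1 (mod 48775), giving 1523⁻¹ ≡ 25012.
x ≡ 1523⁻¹·38254 ≡ 25012·38254 ≡ 38648 (mod 48775).

38648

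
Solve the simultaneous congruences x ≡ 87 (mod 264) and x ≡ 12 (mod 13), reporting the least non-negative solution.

1143

Write x = 87 + 264·k. Then 264·k ≡ 12 − 87 ≡ 3 (mod 13).
Need 264⁻¹ mod 13. Extended Euclid on (13, 4):
13 = 3*4 + 1
4 = 4*1 + 0
Back-substitute:
1 = 13 − 3·4
264⁻¹ ≡ 10 (mod 13), so k ≡ 10·3 ≡ 4 (mod 13).
x = 87 + 264·4 = 1143.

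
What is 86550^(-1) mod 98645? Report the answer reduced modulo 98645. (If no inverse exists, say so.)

no inverse exists

Euclidean algorithm on 98645, 86550:
98645 = 1*86550 + 12095
86550 = 7*12095 + 1885
12095 = 6*1885 + 785
1885 = 2*785 + 315
785 = 2*315 + 155
315 = 2*155 + 5
155 = 31*5 + 0
Since gcd = 5 > 1, 86550 is not a unit mod 98645.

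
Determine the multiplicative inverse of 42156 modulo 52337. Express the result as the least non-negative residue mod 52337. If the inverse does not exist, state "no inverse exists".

41336

Run Euclid on (52337, 42156):
52337 = 1*42156 + 10181
42156 = 4*10181 + 1432
10181 = 7*1432 + 157
1432 = 9*157 + 19
157 = 8*19 + 5
19 = 3*5 + 4
5 = 1*4 + 1
4 = 4*1 + 0
gcd = 1, so the inverse exists. Back-substitute:
1 = 5 − 4
1 = −19 + 4·5
1 = 4·157 − 33·19
1 = −33·1432 + 301·157
1 = 301·10181 − 2140·1432
1 = −2140·42156 + 8861·10181
1 = 8861·52337 − 11001·42156
Hence 42156⁻¹ ≡ -11001 ≡ 41336 (mod 52337).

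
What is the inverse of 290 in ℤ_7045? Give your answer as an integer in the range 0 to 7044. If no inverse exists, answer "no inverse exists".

Compute gcd(290, 7045):
7045 = 24×290 + 85
290 = 3×85 + 35
85 = 2×35 + 15
35 = 2×15 + 5
15 = 3×5 + 0
Since gcd = 5 > 1, 290 is not a unit mod 7045.

no inverse exists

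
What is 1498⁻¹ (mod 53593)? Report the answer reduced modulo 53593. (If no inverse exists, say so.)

8479

Extended Euclidean algorithm:
53593 = 35*1498 + 1163
1498 = 1*1163 + 335
1163 = 3*335 + 158
335 = 2*158 + 19
158 = 8*19 + 6
19 = 3*6 + 1
6 = 6*1 + 0
Since gcd(1498, 53593) = 1, back-substitute to write 1 as a combination:
1 = 19 − 3·6
1 = −3·158 + 25·19
1 = 25·335 − 53·158
1 = −53·1163 + 184·335
1 = 184·1498 − 237·1163
1 = −237·53593 + 8479·1498
So 1498·8479 ≡ 1 (mod 53593).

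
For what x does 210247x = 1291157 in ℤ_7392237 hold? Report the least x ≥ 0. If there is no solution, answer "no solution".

First find gcd(210247, 7392237):
7392237 = 35*210247 + 33592
210247 = 6*33592 + 8695
33592 = 3*8695 + 7507
8695 = 1*7507 + 1188
7507 = 6*1188 + 379
1188 = 3*379 + 51
379 = 7*51 + 22
51 = 2*22 + 7
22 = 3*7 + 1
7 = 7*1 + 0
gcd = 1, so a unique solution mod 7392237 exists.
Back-substitute for the Bézout coefficients:
1 = 22 − 3·7
1 = −3·51 + 7·22
1 = 7·379 − 52·51
1 = −52·1188 + 163·379
1 = 163·7507 − 1030·1188
1 = −1030·8695 + 1193·7507
1 = 1193·33592 − 4609·8695
1 = −4609·210247 + 28847·33592
1 = 28847·7392237 − 1014254·210247
So 210247·(-1014254) ≡ 1 (mod 7392237), giving 210247⁻¹ ≡ 6377983.
x ≡ 210247⁻¹·1291157 ≡ 6377983·1291157 ≡ 3201620 (mod 7392237).

3201620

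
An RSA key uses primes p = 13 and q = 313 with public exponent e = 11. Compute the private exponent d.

φ(n) = (p−1)(q−1) = 12·312 = 3744.
Need d with 11·d ≡ 1 (mod 3744). Apply the extended Euclidean algorithm:
3744 = 340*11 + 4
11 = 2*4 + 3
4 = 1*3 + 1
3 = 3*1 + 0
Back-substitute:
1 = 4 − 3
1 = −11 + 3·4
1 = 3·3744 − 1021·11
So 11·(-1021) ≡ 1 (mod 3744), hence d ≡ -1021 ≡ 2723 (mod 3744).

2723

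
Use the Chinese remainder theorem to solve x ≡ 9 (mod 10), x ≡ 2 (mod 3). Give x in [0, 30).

29

Write x = 9 + 10·k. Then 10·k ≡ 2 − 9 ≡ 2 (mod 3).
Need 10⁻¹ mod 3. Extended Euclid on (3, 1):
3 = 3·1 + 0
10⁻¹ ≡ 1 (mod 3), so k ≡ 1·2 ≡ 2 (mod 3).
x = 9 + 10·2 = 29.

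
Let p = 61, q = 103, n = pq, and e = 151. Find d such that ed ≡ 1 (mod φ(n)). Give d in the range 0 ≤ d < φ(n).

5431

φ(n) = (p−1)(q−1) = 60·102 = 6120.
Need d with 151·d ≡ 1 (mod 6120). Apply the extended Euclidean algorithm:
6120 = 40×151 + 80
151 = 1×80 + 71
80 = 1×71 + 9
71 = 7×9 + 8
9 = 1×8 + 1
8 = 8×1 + 0
Back-substitute:
1 = 9 − 8
1 = −71 + 8·9
1 = 8·80 − 9·71
1 = −9·151 + 17·80
1 = 17·6120 − 689·151
So 151·(-689) ≡ 1 (mod 6120), hence d ≡ -689 ≡ 5431 (mod 6120).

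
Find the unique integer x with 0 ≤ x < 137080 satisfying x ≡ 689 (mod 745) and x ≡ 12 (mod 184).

Write x = 689 + 745·k. Then 745·k ≡ 12 − 689 ≡ 59 (mod 184).
Need 745⁻¹ mod 184. Extended Euclid on (184, 9):
184 = 20·9 + 4
9 = 2·4 + 1
4 = 4·1 + 0
Back-substitute:
1 = 9 − 2·4
1 = −2·184 + 41·9
745⁻¹ ≡ 41 (mod 184), so k ≡ 41·59 ≡ 27 (mod 184).
x = 689 + 745·27 = 20804.

20804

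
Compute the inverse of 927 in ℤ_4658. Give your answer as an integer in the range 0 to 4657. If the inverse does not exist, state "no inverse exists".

Extended Euclidean algorithm:
4658 = 5*927 + 23
927 = 40*23 + 7
23 = 3*7 + 2
7 = 3*2 + 1
2 = 2*1 + 0
Since gcd(927, 4658) = 1, back-substitute to write 1 as a combination:
1 = 7 − 3·2
1 = −3·23 + 10·7
1 = 10·927 − 403·23
1 = −403·4658 + 2025·927
So 927·2025 ≡ 1 (mod 4658).

2025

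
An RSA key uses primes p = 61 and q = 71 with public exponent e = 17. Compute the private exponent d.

φ(n) = (p−1)(q−1) = 60·70 = 4200.
Need d with 17·d ≡ 1 (mod 4200). Apply the extended Euclidean algorithm:
4200 = 247×17 + 1
17 = 17×1 + 0
Back-substitute:
1 = 4200 − 247·17
So 17·(-247) ≡ 1 (mod 4200), hence d ≡ -247 ≡ 3953 (mod 4200).

3953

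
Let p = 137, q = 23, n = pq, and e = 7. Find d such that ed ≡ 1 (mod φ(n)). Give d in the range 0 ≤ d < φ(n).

855

φ(n) = (p−1)(q−1) = 136·22 = 2992.
Need d with 7·d ≡ 1 (mod 2992). Apply the extended Euclidean algorithm:
2992 = 427·7 + 3
7 = 2·3 + 1
3 = 3·1 + 0
Back-substitute:
1 = 7 − 2·3
1 = −2·2992 + 855·7
So 7·855 ≡ 1 (mod 2992), hence d = 855.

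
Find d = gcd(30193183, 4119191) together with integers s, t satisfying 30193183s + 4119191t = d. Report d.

1

Repeated division:
30193183 = 7·4119191 + 1358846
4119191 = 3·1358846 + 42653
1358846 = 31·42653 + 36603
42653 = 1·36603 + 6050
36603 = 6·6050 + 303
6050 = 19·303 + 293
303 = 1·293 + 10
293 = 29·10 + 3
10 = 3·3 + 1
3 = 3·1 + 0
gcd(30193183, 4119191) = 1.
Express as a combination:
1 = 10 − 3·3
1 = −3·293 + 88·10
1 = 88·303 − 91·293
1 = −91·6050 + 1817·303
1 = 1817·36603 − 10993·6050
1 = −10993·42653 + 12810·36603
1 = 12810·1358846 − 408103·42653
1 = −408103·4119191 + 1237119·1358846
1 = 1237119·30193183 − 9067936·4119191
So 1 = (1237119)·30193183 + (-9067936)·4119191.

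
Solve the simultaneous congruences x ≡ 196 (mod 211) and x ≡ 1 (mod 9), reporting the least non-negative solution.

Write x = 196 + 211·k. Then 211·k ≡ 1 − 196 ≡ 3 (mod 9).
Need 211⁻¹ mod 9. Extended Euclid on (9, 4):
9 = 2·4 + 1
4 = 4·1 + 0
Back-substitute:
1 = 9 − 2·4
211⁻¹ ≡ 7 (mod 9), so k ≡ 7·3 ≡ 3 (mod 9).
x = 196 + 211·3 = 829.

829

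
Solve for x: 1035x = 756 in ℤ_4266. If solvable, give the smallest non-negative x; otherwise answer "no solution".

First find gcd(1035, 4266):
4266 = 4*1035 + 126
1035 = 8*126 + 27
126 = 4*27 + 18
27 = 1*18 + 9
18 = 2*9 + 0
gcd = 9 and 9 | 756, so solutions exist. Divide through by 9: 115x ≡ 84 (mod 474).
Now find 115⁻¹ mod 474:
474 = 4·115 + 14
115 = 8·14 + 3
14 = 4·3 + 2
3 = 1·2 + 1
2 = 2·1 + 0
Back-substitute:
1 = 3 − 2
1 = −14 + 5·3
1 = 5·115 − 41·14
1 = −41·474 + 169·115
So 115⁻¹ ≡ 169 (mod 474).
Then x ≡ 169·84 ≡ 450 (mod 474); the smallest non-negative solution is x = 450.

450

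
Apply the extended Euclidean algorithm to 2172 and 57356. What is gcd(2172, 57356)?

Euclidean algorithm:
57356 = 26*2172 + 884
2172 = 2*884 + 404
884 = 2*404 + 76
404 = 5*76 + 24
76 = 3*24 + 4
24 = 6*4 + 0
gcd(2172, 57356) = 4.
Express as a combination:
4 = 76 − 3·24
4 = −3·404 + 16·76
4 = 16·884 − 35·404
4 = −35·2172 + 86·884
4 = 86·57356 − 2271·2172
So 4 = (86)·57356 + (-2271)·2172.

4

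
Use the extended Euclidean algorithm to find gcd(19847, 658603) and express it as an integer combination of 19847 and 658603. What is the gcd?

1

Repeated division:
658603 = 33×19847 + 3652
19847 = 5×3652 + 1587
3652 = 2×1587 + 478
1587 = 3×478 + 153
478 = 3×153 + 19
153 = 8×19 + 1
19 = 19×1 + 0
gcd(19847, 658603) = 1.
Express as a combination:
1 = 153 − 8·19
1 = −8·478 + 25·153
1 = 25·1587 − 83·478
1 = −83·3652 + 191·1587
1 = 191·19847 − 1038·3652
1 = −1038·658603 + 34445·19847
So 1 = (-1038)·658603 + (34445)·19847.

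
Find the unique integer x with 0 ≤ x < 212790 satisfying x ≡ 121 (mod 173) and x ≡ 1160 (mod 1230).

113090

Write x = 121 + 173·k. Then 173·k ≡ 1160 − 121 ≡ 1039 (mod 1230).
Need 173⁻¹ mod 1230. Extended Euclid on (1230, 173):
1230 = 7*173 + 19
173 = 9*19 + 2
19 = 9*2 + 1
2 = 2*1 + 0
Back-substitute:
1 = 19 − 9·2
1 = −9·173 + 82·19
1 = 82·1230 − 583·173
173⁻¹ ≡ 647 (mod 1230), so k ≡ 647·1039 ≡ 653 (mod 1230).
x = 121 + 173·653 = 113090.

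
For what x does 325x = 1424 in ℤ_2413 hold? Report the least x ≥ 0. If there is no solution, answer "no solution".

First find gcd(325, 2413):
2413 = 7×325 + 138
325 = 2×138 + 49
138 = 2×49 + 40
49 = 1×40 + 9
40 = 4×9 + 4
9 = 2×4 + 1
4 = 4×1 + 0
gcd = 1, so a unique solution mod 2413 exists.
Back-substitute for the Bézout coefficients:
1 = 9 − 2·4
1 = −2·40 + 9·9
1 = 9·49 − 11·40
1 = −11·138 + 31·49
1 = 31·325 − 73·138
1 = −73·2413 + 542·325
So 325·(542) ≡ 1 (mod 2413), giving 325⁻¹ ≡ 542.
x ≡ 325⁻¹·1424 ≡ 542·1424 ≡ 2061 (mod 2413).

2061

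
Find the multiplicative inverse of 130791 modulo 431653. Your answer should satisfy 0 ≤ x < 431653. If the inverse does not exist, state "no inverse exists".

Apply the Euclidean algorithm to 431653 and 130791:
431653 = 3·130791 + 39280
130791 = 3·39280 + 12951
39280 = 3·12951 + 427
12951 = 30·427 + 141
427 = 3·141 + 4
141 = 35·4 + 1
4 = 4·1 + 0
The gcd is 1. Working backward:
1 = 141 − 35·4
1 = −35·427 + 106·141
1 = 106·12951 − 3215·427
1 = −3215·39280 + 9751·12951
1 = 9751·130791 − 32468·39280
1 = −32468·431653 + 107155·130791
So 130791·107155 ≡ 1 (mod 431653).

107155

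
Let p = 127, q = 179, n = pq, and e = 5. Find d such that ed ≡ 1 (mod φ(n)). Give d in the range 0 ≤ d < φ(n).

13457

φ(n) = (p−1)(q−1) = 126·178 = 22428.
Need d with 5·d ≡ 1 (mod 22428). Apply the extended Euclidean algorithm:
22428 = 4485×5 + 3
5 = 1×3 + 2
3 = 1×2 + 1
2 = 2×1 + 0
Back-substitute:
1 = 3 − 2
1 = −5 + 2·3
1 = 2·22428 − 8971·5
So 5·(-8971) ≡ 1 (mod 22428), hence d ≡ -8971 ≡ 13457 (mod 22428).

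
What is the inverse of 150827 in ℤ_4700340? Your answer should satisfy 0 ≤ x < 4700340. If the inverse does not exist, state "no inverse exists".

Apply the Euclidean algorithm to 4700340 and 150827:
4700340 = 31×150827 + 24703
150827 = 6×24703 + 2609
24703 = 9×2609 + 1222
2609 = 2×1222 + 165
1222 = 7×165 + 67
165 = 2×67 + 31
67 = 2×31 + 5
31 = 6×5 + 1
5 = 5×1 + 0
The gcd is 1. Working backward:
1 = 31 − 6·5
1 = −6·67 + 13·31
1 = 13·165 − 32·67
1 = −32·1222 + 237·165
1 = 237·2609 − 506·1222
1 = −506·24703 + 4791·2609
1 = 4791·150827 − 29252·24703
1 = −29252·4700340 + 911603·150827
So 150827·911603 ≡ 1 (mod 4700340).

911603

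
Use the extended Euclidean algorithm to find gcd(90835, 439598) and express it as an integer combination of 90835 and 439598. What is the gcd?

Repeated division:
439598 = 4*90835 + 76258
90835 = 1*76258 + 14577
76258 = 5*14577 + 3373
14577 = 4*3373 + 1085
3373 = 3*1085 + 118
1085 = 9*118 + 23
118 = 5*23 + 3
23 = 7*3 + 2
3 = 1*2 + 1
2 = 2*1 + 0
gcd(90835, 439598) = 1.
Working backward:
1 = 3 − 2
1 = −23 + 8·3
1 = 8·118 − 41·23
1 = −41·1085 + 377·118
1 = 377·3373 − 1172·1085
1 = −1172·14577 + 5065·3373
1 = 5065·76258 − 26497·14577
1 = −26497·90835 + 31562·76258
1 = 31562·439598 − 152745·90835
So 1 = (31562)·439598 + (-152745)·90835.

1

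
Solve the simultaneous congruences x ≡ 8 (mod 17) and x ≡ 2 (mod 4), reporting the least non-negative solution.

42

Write x = 8 + 17·k. Then 17·k ≡ 2 − 8 ≡ 2 (mod 4).
Need 17⁻¹ mod 4. Extended Euclid on (4, 1):
4 = 4·1 + 0
17⁻¹ ≡ 1 (mod 4), so k ≡ 1·2 ≡ 2 (mod 4).
x = 8 + 17·2 = 42.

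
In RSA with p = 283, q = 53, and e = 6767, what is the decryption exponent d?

13535

φ(n) = (p−1)(q−1) = 282·52 = 14664.
Need d with 6767·d ≡ 1 (mod 14664). Apply the extended Euclidean algorithm:
14664 = 2×6767 + 1130
6767 = 5×1130 + 1117
1130 = 1×1117 + 13
1117 = 85×13 + 12
13 = 1×12 + 1
12 = 12×1 + 0
Back-substitute:
1 = 13 − 12
1 = −1117 + 86·13
1 = 86·1130 − 87·1117
1 = −87·6767 + 521·1130
1 = 521·14664 − 1129·6767
So 6767·(-1129) ≡ 1 (mod 14664), hence d ≡ -1129 ≡ 13535 (mod 14664).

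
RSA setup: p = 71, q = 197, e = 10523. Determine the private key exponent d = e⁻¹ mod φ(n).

φ(n) = (p−1)(q−1) = 70·196 = 13720.
Need d with 10523·d ≡ 1 (mod 13720). Apply the extended Euclidean algorithm:
13720 = 1*10523 + 3197
10523 = 3*3197 + 932
3197 = 3*932 + 401
932 = 2*401 + 130
401 = 3*130 + 11
130 = 11*11 + 9
11 = 1*9 + 2
9 = 4*2 + 1
2 = 2*1 + 0
Back-substitute:
1 = 9 − 4·2
1 = −4·11 + 5·9
1 = 5·130 − 59·11
1 = −59·401 + 182·130
1 = 182·932 − 423·401
1 = −423·3197 + 1451·932
1 = 1451·10523 − 4776·3197
1 = −4776·13720 + 6227·10523
So 10523·6227 ≡ 1 (mod 13720), hence d = 6227.

6227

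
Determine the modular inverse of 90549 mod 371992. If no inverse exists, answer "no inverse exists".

Run Euclid on (371992, 90549):
371992 = 4·90549 + 9796
90549 = 9·9796 + 2385
9796 = 4·2385 + 256
2385 = 9·256 + 81
256 = 3·81 + 13
81 = 6·13 + 3
13 = 4·3 + 1
3 = 3·1 + 0
The gcd is 1. Working backward:
1 = 13 − 4·3
1 = −4·81 + 25·13
1 = 25·256 − 79·81
1 = −79·2385 + 736·256
1 = 736·9796 − 3023·2385
1 = −3023·90549 + 27943·9796
1 = 27943·371992 − 114795·90549
Hence 90549⁻¹ ≡ -114795 ≡ 257197 (mod 371992).

257197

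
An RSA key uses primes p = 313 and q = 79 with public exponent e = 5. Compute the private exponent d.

φ(n) = (p−1)(q−1) = 312·78 = 24336.
Need d with 5·d ≡ 1 (mod 24336). Apply the extended Euclidean algorithm:
24336 = 4867×5 + 1
5 = 5×1 + 0
Back-substitute:
1 = 24336 − 4867·5
So 5·(-4867) ≡ 1 (mod 24336), hence d ≡ -4867 ≡ 19469 (mod 24336).

19469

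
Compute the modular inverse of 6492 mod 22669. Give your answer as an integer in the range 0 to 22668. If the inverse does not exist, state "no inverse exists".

Run Euclid on (22669, 6492):
22669 = 3*6492 + 3193
6492 = 2*3193 + 106
3193 = 30*106 + 13
106 = 8*13 + 2
13 = 6*2 + 1
2 = 2*1 + 0
Since gcd(6492, 22669) = 1, back-substitute to write 1 as a combination:
1 = 13 − 6·2
1 = −6·106 + 49·13
1 = 49·3193 − 1476·106
1 = −1476·6492 + 3001·3193
1 = 3001·22669 − 10479·6492
Thus 6492·(-10479) ≡ 1 (mod 22669); reducing, -10479 mod 22669 = 12190.

12190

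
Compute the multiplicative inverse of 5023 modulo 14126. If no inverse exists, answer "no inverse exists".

Extended Euclidean algorithm:
14126 = 2*5023 + 4080
5023 = 1*4080 + 943
4080 = 4*943 + 308
943 = 3*308 + 19
308 = 16*19 + 4
19 = 4*4 + 3
4 = 1*3 + 1
3 = 3*1 + 0
The gcd is 1. Working backward:
1 = 4 − 3
1 = −19 + 5·4
1 = 5·308 − 81·19
1 = −81·943 + 248·308
1 = 248·4080 − 1073·943
1 = −1073·5023 + 1321·4080
1 = 1321·14126 − 3715·5023
So 5023·(-3715) ≡ 1 (mod 14126), and -3715 ≡ 10411 (mod 14126).

10411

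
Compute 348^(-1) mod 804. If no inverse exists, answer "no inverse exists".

Euclidean algorithm on 804, 348:
804 = 2*348 + 108
348 = 3*108 + 24
108 = 4*24 + 12
24 = 2*12 + 0
The gcd is 12, not 1, hence no inverse exists.

no inverse exists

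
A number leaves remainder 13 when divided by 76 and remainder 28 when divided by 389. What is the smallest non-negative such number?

Write x = 13 + 76·k. Then 76·k ≡ 28 − 13 ≡ 15 (mod 389).
Need 76⁻¹ mod 389. Extended Euclid on (389, 76):
389 = 5·76 + 9
76 = 8·9 + 4
9 = 2·4 + 1
4 = 4·1 + 0
Back-substitute:
1 = 9 − 2·4
1 = −2·76 + 17·9
1 = 17·389 − 87·76
76⁻¹ ≡ 302 (mod 389), so k ≡ 302·15 ≡ 251 (mod 389).
x = 13 + 76·251 = 19089.

19089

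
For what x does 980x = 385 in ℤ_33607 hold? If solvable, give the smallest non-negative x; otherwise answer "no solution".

First find gcd(980, 33607):
33607 = 34·980 + 287
980 = 3·287 + 119
287 = 2·119 + 49
119 = 2·49 + 21
49 = 2·21 + 7
21 = 3·7 + 0
gcd = 7 and 7 | 385, so solutions exist. Divide through by 7: 140x ≡ 55 (mod 4801).
Now find 140⁻¹ mod 4801:
4801 = 34×140 + 41
140 = 3×41 + 17
41 = 2×17 + 7
17 = 2×7 + 3
7 = 2×3 + 1
3 = 3×1 + 0
Back-substitute:
1 = 7 − 2·3
1 = −2·17 + 5·7
1 = 5·41 − 12·17
1 = −12·140 + 41·41
1 = 41·4801 − 1406·140
So 140·(-1406) ≡ 1 (mod 4801), i.e. 140⁻¹ ≡ 3395.
Then x ≡ 3395·55 ≡ 4287 (mod 4801); the smallest non-negative solution is x = 4287.

4287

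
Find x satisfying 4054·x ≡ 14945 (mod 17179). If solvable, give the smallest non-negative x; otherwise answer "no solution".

First find gcd(4054, 17179):
17179 = 4*4054 + 963
4054 = 4*963 + 202
963 = 4*202 + 155
202 = 1*155 + 47
155 = 3*47 + 14
47 = 3*14 + 5
14 = 2*5 + 4
5 = 1*4 + 1
4 = 4*1 + 0
gcd = 1, so a unique solution mod 17179 exists.
Back-substitute for the Bézout coefficients:
1 = 5 − 4
1 = −14 + 3·5
1 = 3·47 − 10·14
1 = −10·155 + 33·47
1 = 33·202 − 43·155
1 = −43·963 + 205·202
1 = 205·4054 − 863·963
1 = −863·17179 + 3657·4054
So 4054·(3657) ≡ 1 (mod 17179), giving 4054⁻¹ ≡ 3657.
x ≡ 4054⁻¹·14945 ≡ 3657·14945 ≡ 7466 (mod 17179).

7466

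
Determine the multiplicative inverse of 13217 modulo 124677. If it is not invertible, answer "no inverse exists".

Extended Euclidean algorithm:
124677 = 9*13217 + 5724
13217 = 2*5724 + 1769
5724 = 3*1769 + 417
1769 = 4*417 + 101
417 = 4*101 + 13
101 = 7*13 + 10
13 = 1*10 + 3
10 = 3*3 + 1
3 = 3*1 + 0
gcd = 1, so the inverse exists. Back-substitute:
1 = 10 − 3·3
1 = −3·13 + 4·10
1 = 4·101 − 31·13
1 = −31·417 + 128·101
1 = 128·1769 − 543·417
1 = −543·5724 + 1757·1769
1 = 1757·13217 − 4057·5724
1 = −4057·124677 + 38270·13217
So 13217·38270 ≡ 1 (mod 124677).

38270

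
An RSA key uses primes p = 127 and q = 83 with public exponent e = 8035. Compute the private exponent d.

φ(n) = (p−1)(q−1) = 126·82 = 10332.
Need d with 8035·d ≡ 1 (mod 10332). Apply the extended Euclidean algorithm:
10332 = 1*8035 + 2297
8035 = 3*2297 + 1144
2297 = 2*1144 + 9
1144 = 127*9 + 1
9 = 9*1 + 0
Back-substitute:
1 = 1144 − 127·9
1 = −127·2297 + 255·1144
1 = 255·8035 − 892·2297
1 = −892·10332 + 1147·8035
So 8035·1147 ≡ 1 (mod 10332), hence d = 1147.

1147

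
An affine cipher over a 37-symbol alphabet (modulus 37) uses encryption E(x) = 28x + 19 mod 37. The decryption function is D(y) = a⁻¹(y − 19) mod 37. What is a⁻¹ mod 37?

Run Euclid on (37, 28):
37 = 1*28 + 9
28 = 3*9 + 1
9 = 9*1 + 0
Since gcd(28, 37) = 1, back-substitute to write 1 as a combination:
1 = 28 − 3·9
1 = −3·37 + 4·28
So 28·4 ≡ 1 (mod 37).

4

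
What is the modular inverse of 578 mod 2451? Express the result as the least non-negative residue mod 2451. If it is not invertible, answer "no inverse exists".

Run Euclid on (2451, 578):
2451 = 4*578 + 139
578 = 4*139 + 22
139 = 6*22 + 7
22 = 3*7 + 1
7 = 7*1 + 0
The gcd is 1. Working backward:
1 = 22 − 3·7
1 = −3·139 + 19·22
1 = 19·578 − 79·139
1 = −79·2451 + 335·578
So 578·335 ≡ 1 (mod 2451).

335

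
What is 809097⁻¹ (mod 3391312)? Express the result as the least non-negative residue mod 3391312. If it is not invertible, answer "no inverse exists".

3231273

Run Euclid on (3391312, 809097):
3391312 = 4*809097 + 154924
809097 = 5*154924 + 34477
154924 = 4*34477 + 17016
34477 = 2*17016 + 445
17016 = 38*445 + 106
445 = 4*106 + 21
106 = 5*21 + 1
21 = 21*1 + 0
Since gcd(809097, 3391312) = 1, back-substitute to write 1 as a combination:
1 = 106 − 5·21
1 = −5·445 + 21·106
1 = 21·17016 − 803·445
1 = −803·34477 + 1627·17016
1 = 1627·154924 − 7311·34477
1 = −7311·809097 + 38182·154924
1 = 38182·3391312 − 160039·809097
So 809097·(-160039) ≡ 1 (mod 3391312), and -160039 ≡ 3231273 (mod 3391312).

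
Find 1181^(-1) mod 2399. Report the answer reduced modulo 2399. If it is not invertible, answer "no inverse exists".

778

Extended Euclidean algorithm:
2399 = 2*1181 + 37
1181 = 31*37 + 34
37 = 1*34 + 3
34 = 11*3 + 1
3 = 3*1 + 0
Since gcd(1181, 2399) = 1, back-substitute to write 1 as a combination:
1 = 34 − 11·3
1 = −11·37 + 12·34
1 = 12·1181 − 383·37
1 = −383·2399 + 778·1181
So 1181·778 ≡ 1 (mod 2399).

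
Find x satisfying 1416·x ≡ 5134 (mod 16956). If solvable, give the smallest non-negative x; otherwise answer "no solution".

no solution

gcd(1416, 16956):
16956 = 11×1416 + 1380
1416 = 1×1380 + 36
1380 = 38×36 + 12
36 = 3×12 + 0
gcd = 12, but 12 ∤ 5134, so the congruence has no solution.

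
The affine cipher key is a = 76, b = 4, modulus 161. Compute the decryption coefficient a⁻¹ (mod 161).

125

Apply the Euclidean algorithm to 161 and 76:
161 = 2*76 + 9
76 = 8*9 + 4
9 = 2*4 + 1
4 = 4*1 + 0
The gcd is 1. Working backward:
1 = 9 − 2·4
1 = −2·76 + 17·9
1 = 17·161 − 36·76
Thus 76·(-36) ≡ 1 (mod 161); reducing, -36 mod 161 = 125.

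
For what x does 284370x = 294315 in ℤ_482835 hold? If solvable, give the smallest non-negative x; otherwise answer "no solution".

7589

First find gcd(284370, 482835):
482835 = 1*284370 + 198465
284370 = 1*198465 + 85905
198465 = 2*85905 + 26655
85905 = 3*26655 + 5940
26655 = 4*5940 + 2895
5940 = 2*2895 + 150
2895 = 19*150 + 45
150 = 3*45 + 15
45 = 3*15 + 0
gcd = 15 and 15 | 294315, so solutions exist. Divide through by 15: 18958x ≡ 19621 (mod 32189).
Now find 18958⁻¹ mod 32189:
32189 = 1×18958 + 13231
18958 = 1×13231 + 5727
13231 = 2×5727 + 1777
5727 = 3×1777 + 396
1777 = 4×396 + 193
396 = 2×193 + 10
193 = 19×10 + 3
10 = 3×3 + 1
3 = 3×1 + 0
Back-substitute:
1 = 10 − 3·3
1 = −3·193 + 58·10
1 = 58·396 − 119·193
1 = −119·1777 + 534·396
1 = 534·5727 − 1721·1777
1 = −1721·13231 + 3976·5727
1 = 3976·18958 − 5697·13231
1 = −5697·32189 + 9673·18958
So 18958⁻¹ ≡ 9673 (mod 32189).
Then x ≡ 9673·19621 ≡ 7589 (mod 32189); the smallest non-negative solution is x = 7589.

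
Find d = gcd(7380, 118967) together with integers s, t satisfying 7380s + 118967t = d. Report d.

1

Euclidean algorithm:
118967 = 16·7380 + 887
7380 = 8·887 + 284
887 = 3·284 + 35
284 = 8·35 + 4
35 = 8·4 + 3
4 = 1·3 + 1
3 = 3·1 + 0
gcd(7380, 118967) = 1.
Express as a combination:
1 = 4 − 3
1 = −35 + 9·4
1 = 9·284 − 73·35
1 = −73·887 + 228·284
1 = 228·7380 − 1897·887
1 = −1897·118967 + 30580·7380
So 1 = (-1897)·118967 + (30580)·7380.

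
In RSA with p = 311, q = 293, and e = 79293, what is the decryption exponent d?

φ(n) = (p−1)(q−1) = 310·292 = 90520.
Need d with 79293·d ≡ 1 (mod 90520). Apply the extended Euclidean algorithm:
90520 = 1·79293 + 11227
79293 = 7·11227 + 704
11227 = 15·704 + 667
704 = 1·667 + 37
667 = 18·37 + 1
37 = 37·1 + 0
Back-substitute:
1 = 667 − 18·37
1 = −18·704 + 19·667
1 = 19·11227 − 303·704
1 = −303·79293 + 2140·11227
1 = 2140·90520 − 2443·79293
So 79293·(-2443) ≡ 1 (mod 90520), hence d ≡ -2443 ≡ 88077 (mod 90520).

88077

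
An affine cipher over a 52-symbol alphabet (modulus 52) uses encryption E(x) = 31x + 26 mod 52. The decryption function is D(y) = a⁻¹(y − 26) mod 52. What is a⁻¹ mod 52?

47

Run Euclid on (52, 31):
52 = 1*31 + 21
31 = 1*21 + 10
21 = 2*10 + 1
10 = 10*1 + 0
Since gcd(31, 52) = 1, back-substitute to write 1 as a combination:
1 = 21 − 2·10
1 = −2·31 + 3·21
1 = 3·52 − 5·31
So 31·(-5) ≡ 1 (mod 52), and -5 ≡ 47 (mod 52).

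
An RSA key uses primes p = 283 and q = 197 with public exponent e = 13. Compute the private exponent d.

42517

φ(n) = (p−1)(q−1) = 282·196 = 55272.
Need d with 13·d ≡ 1 (mod 55272). Apply the extended Euclidean algorithm:
55272 = 4251*13 + 9
13 = 1*9 + 4
9 = 2*4 + 1
4 = 4*1 + 0
Back-substitute:
1 = 9 − 2·4
1 = −2·13 + 3·9
1 = 3·55272 − 12755·13
So 13·(-12755) ≡ 1 (mod 55272), hence d ≡ -12755 ≡ 42517 (mod 55272).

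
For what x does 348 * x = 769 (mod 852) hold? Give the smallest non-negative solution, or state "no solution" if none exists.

gcd(348, 852):
852 = 2*348 + 156
348 = 2*156 + 36
156 = 4*36 + 12
36 = 3*12 + 0
gcd = 12, but 12 ∤ 769, so the congruence has no solution.

no solution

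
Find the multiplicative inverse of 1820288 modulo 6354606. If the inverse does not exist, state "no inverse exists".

no inverse exists

Compute gcd(1820288, 6354606):
6354606 = 3×1820288 + 893742
1820288 = 2×893742 + 32804
893742 = 27×32804 + 8034
32804 = 4×8034 + 668
8034 = 12×668 + 18
668 = 37×18 + 2
18 = 9×2 + 0
The gcd is 2, not 1, hence no inverse exists.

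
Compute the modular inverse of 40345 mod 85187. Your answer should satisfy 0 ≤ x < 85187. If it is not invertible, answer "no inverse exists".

75204

Run Euclid on (85187, 40345):
85187 = 2*40345 + 4497
40345 = 8*4497 + 4369
4497 = 1*4369 + 128
4369 = 34*128 + 17
128 = 7*17 + 9
17 = 1*9 + 8
9 = 1*8 + 1
8 = 8*1 + 0
gcd = 1, so the inverse exists. Back-substitute:
1 = 9 − 8
1 = −17 + 2·9
1 = 2·128 − 15·17
1 = −15·4369 + 512·128
1 = 512·4497 − 527·4369
1 = −527·40345 + 4728·4497
1 = 4728·85187 − 9983·40345
Thus 40345·(-9983) ≡ 1 (mod 85187); reducing, -9983 mod 85187 = 75204.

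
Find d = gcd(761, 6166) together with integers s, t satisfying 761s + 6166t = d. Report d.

1

Euclidean algorithm:
6166 = 8×761 + 78
761 = 9×78 + 59
78 = 1×59 + 19
59 = 3×19 + 2
19 = 9×2 + 1
2 = 2×1 + 0
gcd(761, 6166) = 1.
Express as a combination:
1 = 19 − 9·2
1 = −9·59 + 28·19
1 = 28·78 − 37·59
1 = −37·761 + 361·78
1 = 361·6166 − 2925·761
So 1 = (361)·6166 + (-2925)·761.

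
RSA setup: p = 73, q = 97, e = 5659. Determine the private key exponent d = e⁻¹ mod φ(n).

5395

φ(n) = (p−1)(q−1) = 72·96 = 6912.
Need d with 5659·d ≡ 1 (mod 6912). Apply the extended Euclidean algorithm:
6912 = 1*5659 + 1253
5659 = 4*1253 + 647
1253 = 1*647 + 606
647 = 1*606 + 41
606 = 14*41 + 32
41 = 1*32 + 9
32 = 3*9 + 5
9 = 1*5 + 4
5 = 1*4 + 1
4 = 4*1 + 0
Back-substitute:
1 = 5 − 4
1 = −9 + 2·5
1 = 2·32 − 7·9
1 = −7·41 + 9·32
1 = 9·606 − 133·41
1 = −133·647 + 142·606
1 = 142·1253 − 275·647
1 = −275·5659 + 1242·1253
1 = 1242·6912 − 1517·5659
So 5659·(-1517) ≡ 1 (mod 6912), hence d ≡ -1517 ≡ 5395 (mod 6912).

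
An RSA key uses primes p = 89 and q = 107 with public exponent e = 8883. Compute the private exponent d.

φ(n) = (p−1)(q−1) = 88·106 = 9328.
Need d with 8883·d ≡ 1 (mod 9328). Apply the extended Euclidean algorithm:
9328 = 1×8883 + 445
8883 = 19×445 + 428
445 = 1×428 + 17
428 = 25×17 + 3
17 = 5×3 + 2
3 = 1×2 + 1
2 = 2×1 + 0
Back-substitute:
1 = 3 − 2
1 = −17 + 6·3
1 = 6·428 − 151·17
1 = −151·445 + 157·428
1 = 157·8883 − 3134·445
1 = −3134·9328 + 3291·8883
So 8883·3291 ≡ 1 (mod 9328), hence d = 3291.

3291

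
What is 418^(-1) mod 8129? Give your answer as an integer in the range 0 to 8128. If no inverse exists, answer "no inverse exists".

Compute gcd(418, 8129):
8129 = 19·418 + 187
418 = 2·187 + 44
187 = 4·44 + 11
44 = 4·11 + 0
The gcd is 11, not 1, hence no inverse exists.

no inverse exists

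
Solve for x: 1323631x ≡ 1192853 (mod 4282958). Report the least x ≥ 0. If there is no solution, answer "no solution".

First find gcd(1323631, 4282958):
4282958 = 3*1323631 + 312065
1323631 = 4*312065 + 75371
312065 = 4*75371 + 10581
75371 = 7*10581 + 1304
10581 = 8*1304 + 149
1304 = 8*149 + 112
149 = 1*112 + 37
112 = 3*37 + 1
37 = 37*1 + 0
gcd = 1, so a unique solution mod 4282958 exists.
Back-substitute for the Bézout coefficients:
1 = 112 − 3·37
1 = −3·149 + 4·112
1 = 4·1304 − 35·149
1 = −35·10581 + 284·1304
1 = 284·75371 − 2023·10581
1 = −2023·312065 + 8376·75371
1 = 8376·1323631 − 35527·312065
1 = −35527·4282958 + 114957·1323631
So 1323631·(114957) ≡ 1 (mod 4282958), giving 1323631⁻¹ ≡ 114957.
x ≡ 1323631⁻¹·1192853 ≡ 114957·1192853 ≡ 3618993 (mod 4282958).

3618993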